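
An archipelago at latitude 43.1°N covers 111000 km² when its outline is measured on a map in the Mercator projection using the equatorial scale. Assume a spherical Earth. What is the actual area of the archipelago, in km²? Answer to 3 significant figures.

The Mercator projection is conformal; its linear scale factor is the same in every direction and equals sec φ = 1/cos φ.
Areal scale = k² = sec²φ = 1/cos²(43.1°) = 1/0.7302² = 1.876.
True area = apparent / (areal scale) = 111000 / 1.876 ≈ 59200 km².

59200 km²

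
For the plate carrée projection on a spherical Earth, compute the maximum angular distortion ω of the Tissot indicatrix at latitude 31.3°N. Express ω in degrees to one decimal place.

For the equirectangular projection with φ₀ = 0 (plate carrée), h = 1 along meridians and k = sec φ along parallels.
At 31.3°: h = 1.000, k = 1.170; principal scales a = 1.170, b = 1.000.
sin(ω/2) = (a − b)/(a + b) = 0.1703/2.170 = 0.07848, so ω = 2 arcsin(0.07848) ≈ 9.0°.

9.0°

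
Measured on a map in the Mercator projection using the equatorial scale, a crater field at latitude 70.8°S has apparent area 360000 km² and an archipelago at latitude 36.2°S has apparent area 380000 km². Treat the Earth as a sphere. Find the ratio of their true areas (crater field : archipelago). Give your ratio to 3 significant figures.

0.157

Mercator's areal exaggeration is sec²φ; hence true area = (apparent area) · cos²φ.
True area of crater field: 360000 × cos²(70.8°) = 360000 × 0.1082 = 38940 km².
True area of archipelago: 380000 × cos²(36.2°) = 380000 × 0.6512 = 247500 km².
Ratio = 38940 / 247500 ≈ 0.157.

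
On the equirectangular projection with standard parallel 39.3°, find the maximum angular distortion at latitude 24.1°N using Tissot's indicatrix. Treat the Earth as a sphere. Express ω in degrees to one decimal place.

9.5°

The equidistant cylindrical projection with φ₀ = 39.3° has h = 1 (meridians true) and k = cos φ₀ / cos φ along parallels.
At 24.1°: h = 1.000, k = 0.8477; principal scales a = 1.000, b = 0.8477.
sin(ω/2) = (a − b)/(a + b) = 0.1523/1.848 = 0.08241, so ω = 2 arcsin(0.08241) ≈ 9.5°.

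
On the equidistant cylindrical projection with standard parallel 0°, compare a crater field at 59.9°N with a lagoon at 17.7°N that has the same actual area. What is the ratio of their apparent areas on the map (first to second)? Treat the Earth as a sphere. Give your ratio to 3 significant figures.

For the equirectangular projection with φ₀ = 0 (plate carrée), h = 1 along meridians and k = sec φ along parallels.
Areal scale at 59.9°: h·k = 1.000 × 1.994 = 1.994.
Areal scale at 17.7°: h·k = 1.000 × 1.050 = 1.050.
Ratio = 1.994/1.050 ≈ 1.90.

1.90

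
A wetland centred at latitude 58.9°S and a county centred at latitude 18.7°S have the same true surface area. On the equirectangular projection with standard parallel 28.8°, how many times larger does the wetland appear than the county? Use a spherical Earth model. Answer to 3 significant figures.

In the equirectangular projection with standard parallel φ₀ = 28.8° (x = Rλ cos φ₀, y = Rφ), meridians are true-scale (h = 1) and the parallel scale is k = cos φ₀ / cos φ.
Areal scale at 58.9°: h·k = 1.000 × 1.697 = 1.697.
Areal scale at 18.7°: h·k = 1.000 × 0.9251 = 0.9251.
Ratio = 1.697/0.9251 ≈ 1.83.

1.83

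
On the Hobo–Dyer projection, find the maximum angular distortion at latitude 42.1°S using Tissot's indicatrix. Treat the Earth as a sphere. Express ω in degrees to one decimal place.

7.7°

Hobo–Dyer is a cylindrical equal-area projection with standard parallels at ±37.5°. For cylindrical equal-area with standard parallel φ₀, h = cos φ / cos φ₀ and k = cos φ₀ / cos φ, so h·k = 1.
At 42.1°: h = 0.9352, k = 1.069; principal scales a = 1.069, b = 0.9352.
sin(ω/2) = (a − b)/(a + b) = 0.1340/2.004 = 0.06685, so ω = 2 arcsin(0.06685) ≈ 7.7°.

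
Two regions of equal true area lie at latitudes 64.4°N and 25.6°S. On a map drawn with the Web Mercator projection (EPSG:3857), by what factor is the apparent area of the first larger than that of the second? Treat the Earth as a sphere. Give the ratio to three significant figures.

Mercator is conformal with k = sec φ, so areal scale = k² = sec²φ.
At 64.4°: sec²(64.4°) = 1/0.4321² = 5.356.
At 25.6°: sec²(25.6°) = 1/0.9018² = 1.230.
Ratio = 5.356/1.230 = cos²(25.6°)/cos²(64.4°) ≈ 4.36.

4.36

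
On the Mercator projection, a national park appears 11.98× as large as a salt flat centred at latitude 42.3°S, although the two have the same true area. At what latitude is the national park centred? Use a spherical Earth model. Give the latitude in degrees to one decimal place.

On Mercator, (apparent₁)/(apparent₂) = sec²φ₁ / sec²φ₂ when true areas are equal.
cos²φ₂ / cos²φ₁ = 11.98  ⇒  cos φ₁ = cos 42.3° / √11.98 = 0.7396/3.461 = 0.2137.
φ₁ = arccos(0.2137) ≈ 77.7°.

77.7°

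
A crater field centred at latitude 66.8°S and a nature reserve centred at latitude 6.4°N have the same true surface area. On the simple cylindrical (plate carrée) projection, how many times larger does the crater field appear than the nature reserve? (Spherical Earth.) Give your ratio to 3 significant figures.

In the plate carrée (x = Rλ, y = Rφ), meridians are true-scale (h = 1) and parallels are stretched by k = sec φ.
Areal scale at 66.8°: h·k = 1.000 × 2.538 = 2.538.
Areal scale at 6.4°: h·k = 1.000 × 1.006 = 1.006.
Ratio = 2.538/1.006 ≈ 2.52.

2.52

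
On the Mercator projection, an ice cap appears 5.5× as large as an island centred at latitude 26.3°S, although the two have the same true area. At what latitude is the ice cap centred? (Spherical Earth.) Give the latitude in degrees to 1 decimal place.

67.5°

On Mercator, (apparent₁)/(apparent₂) = sec²φ₁ / sec²φ₂ when true areas are equal.
cos²φ₂ / cos²φ₁ = 5.5  ⇒  cos φ₁ = cos 26.3° / √5.5 = 0.8965/2.345 = 0.3823.
φ₁ = arccos(0.3823) ≈ 67.5°.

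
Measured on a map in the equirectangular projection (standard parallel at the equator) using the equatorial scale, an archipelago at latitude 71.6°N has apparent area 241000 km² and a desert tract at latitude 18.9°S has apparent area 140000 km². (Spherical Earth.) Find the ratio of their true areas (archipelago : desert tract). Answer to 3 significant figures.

0.574

On the plate carrée, areal scale = h·k = 1 × sec φ, so true area = apparent × cos φ.
True area of archipelago: 241000 × cos(71.6°) = 241000 × 0.3156 = 76070 km².
True area of desert tract: 140000 × cos(18.9°) = 140000 × 0.9461 = 132500 km².
Ratio = 76070 / 132500 ≈ 0.574.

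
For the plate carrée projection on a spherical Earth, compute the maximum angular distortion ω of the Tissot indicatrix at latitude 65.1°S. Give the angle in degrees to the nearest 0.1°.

Plate carrée maps x = Rλ, y = Rφ. The meridian scale is h = 1 and the parallel scale is k = 1/cos φ = sec φ.
At 65.1°: h = 1.000, k = 2.375; principal scales a = 2.375, b = 1.000.
sin(ω/2) = (a − b)/(a + b) = 1.375/3.375 = 0.4074, so ω = 2 arcsin(0.4074) ≈ 48.1°.

48.1°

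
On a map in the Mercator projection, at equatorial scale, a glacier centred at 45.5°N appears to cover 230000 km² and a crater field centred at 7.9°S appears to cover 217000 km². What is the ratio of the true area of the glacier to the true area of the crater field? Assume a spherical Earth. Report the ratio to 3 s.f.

0.531

On Mercator the areal scale is sec²φ, so true area = apparent × cos²φ.
True area of glacier: 230000 × cos²(45.5°) = 230000 × 0.4913 = 113000 km².
True area of crater field: 217000 × cos²(7.9°) = 217000 × 0.9811 = 212900 km².
Ratio = 113000 / 212900 ≈ 0.531.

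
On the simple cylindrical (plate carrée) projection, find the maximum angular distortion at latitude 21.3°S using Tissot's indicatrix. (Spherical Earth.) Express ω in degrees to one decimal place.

4.1°

In the plate carrée (x = Rλ, y = Rφ), meridians are true-scale (h = 1) and parallels are stretched by k = sec φ.
At 21.3°: h = 1.000, k = 1.073; principal scales a = 1.073, b = 1.000.
sin(ω/2) = (a − b)/(a + b) = 0.07332/2.073 = 0.03536, so ω = 2 arcsin(0.03536) ≈ 4.1°.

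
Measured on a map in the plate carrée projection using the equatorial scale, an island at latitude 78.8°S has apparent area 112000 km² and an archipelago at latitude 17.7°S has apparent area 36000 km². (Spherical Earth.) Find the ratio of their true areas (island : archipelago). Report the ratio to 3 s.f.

Plate carrée has h = 1 and k = sec φ, giving areal scale sec φ; true area = (apparent area) · cos φ.
True area of island: 112000 × cos(78.8°) = 112000 × 0.1942 = 21750 km².
True area of archipelago: 36000 × cos(17.7°) = 36000 × 0.9527 = 34300 km².
Ratio = 21750 / 34300 ≈ 0.634.

0.634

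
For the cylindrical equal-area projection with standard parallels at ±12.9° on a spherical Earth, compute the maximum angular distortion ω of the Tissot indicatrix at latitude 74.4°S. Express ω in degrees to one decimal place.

For cylindrical equal-area with standard parallel φ₀, h = cos φ / cos φ₀ and k = cos φ₀ / cos φ, so h·k = 1.
At 74.4°: h = 0.2759, k = 3.625; principal scales a = 3.625, b = 0.2759.
sin(ω/2) = (a − b)/(a + b) = 3.349/3.901 = 0.8585, so ω = 2 arcsin(0.8585) ≈ 118.3°.

118.3°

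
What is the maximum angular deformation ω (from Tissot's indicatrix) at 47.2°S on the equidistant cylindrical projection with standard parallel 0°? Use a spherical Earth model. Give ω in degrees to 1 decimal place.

22.0°

For the equirectangular projection with φ₀ = 0 (plate carrée), h = 1 along meridians and k = sec φ along parallels.
At 47.2°: h = 1.000, k = 1.472; principal scales a = 1.472, b = 1.000.
sin(ω/2) = (a − b)/(a + b) = 0.4718/2.472 = 0.1909, so ω = 2 arcsin(0.1909) ≈ 22.0°.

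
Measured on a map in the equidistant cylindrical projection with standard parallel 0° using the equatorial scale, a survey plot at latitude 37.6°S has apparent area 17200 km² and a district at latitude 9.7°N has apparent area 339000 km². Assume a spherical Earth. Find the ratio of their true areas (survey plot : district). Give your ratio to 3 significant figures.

On the plate carrée, areal scale = h·k = 1 × sec φ, so true area = apparent × cos φ.
True area of survey plot: 17200 × cos(37.6°) = 17200 × 0.7923 = 13630 km².
True area of district: 339000 × cos(9.7°) = 339000 × 0.9857 = 334200 km².
Ratio = 13630 / 334200 ≈ 0.0408.

0.0408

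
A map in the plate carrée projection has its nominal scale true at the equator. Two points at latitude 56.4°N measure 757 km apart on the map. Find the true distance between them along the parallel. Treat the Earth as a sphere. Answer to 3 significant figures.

For the equirectangular projection with φ₀ = 0 (plate carrée), h = 1 along meridians and k = sec φ along parallels.
Along the parallel at 56.4°, map distances are exaggerated by k = sec 56.4° = 1.807.
True distance = 757 / 1.807 = 757 × cos 56.4° ≈ 419 km.

419 km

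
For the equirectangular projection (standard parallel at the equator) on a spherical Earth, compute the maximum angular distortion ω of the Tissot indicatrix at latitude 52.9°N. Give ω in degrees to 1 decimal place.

In the plate carrée (x = Rλ, y = Rφ), meridians are true-scale (h = 1) and parallels are stretched by k = sec φ.
At 52.9°: h = 1.000, k = 1.658; principal scales a = 1.658, b = 1.000.
sin(ω/2) = (a − b)/(a + b) = 0.6578/2.658 = 0.2475, so ω = 2 arcsin(0.2475) ≈ 28.7°.

28.7°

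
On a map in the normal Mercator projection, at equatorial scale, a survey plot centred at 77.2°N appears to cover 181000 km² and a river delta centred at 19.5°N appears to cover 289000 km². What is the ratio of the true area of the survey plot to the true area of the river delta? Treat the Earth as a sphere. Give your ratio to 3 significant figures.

0.0346

On Mercator the areal scale is sec²φ, so true area = apparent × cos²φ.
True area of survey plot: 181000 × cos²(77.2°) = 181000 × 0.04908 = 8884 km².
True area of river delta: 289000 × cos²(19.5°) = 289000 × 0.8886 = 256800 km².
Ratio = 8884 / 256800 ≈ 0.0346.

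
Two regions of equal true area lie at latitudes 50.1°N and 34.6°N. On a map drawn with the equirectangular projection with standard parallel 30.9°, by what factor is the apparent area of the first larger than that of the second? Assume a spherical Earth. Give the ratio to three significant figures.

1.28

In the equirectangular projection with standard parallel φ₀ = 30.9° (x = Rλ cos φ₀, y = Rφ), meridians are true-scale (h = 1) and the parallel scale is k = cos φ₀ / cos φ.
Areal scale at 50.1°: h·k = 1.000 × 1.338 = 1.338.
Areal scale at 34.6°: h·k = 1.000 × 1.042 = 1.042.
Ratio = 1.338/1.042 ≈ 1.28.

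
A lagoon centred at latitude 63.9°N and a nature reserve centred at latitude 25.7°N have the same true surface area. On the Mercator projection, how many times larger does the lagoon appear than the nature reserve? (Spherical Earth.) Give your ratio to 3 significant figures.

On Mercator, area is exaggerated by sec²φ = 1/cos²φ.
At 63.9°: sec²(63.9°) = 1/0.4399² = 5.167.
At 25.7°: sec²(25.7°) = 1/0.9011² = 1.232.
Ratio = 5.167/1.232 = cos²(25.7°)/cos²(63.9°) ≈ 4.20.

4.20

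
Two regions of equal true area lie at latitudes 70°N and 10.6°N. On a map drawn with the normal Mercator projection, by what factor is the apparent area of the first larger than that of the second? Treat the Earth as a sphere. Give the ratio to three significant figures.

8.26

Mercator areal scale is sec²φ.
At 70°: sec²(70°) = 1/0.3420² = 8.549.
At 10.6°: sec²(10.6°) = 1/0.9829² = 1.035.
Ratio = 8.549/1.035 = cos²(10.6°)/cos²(70°) ≈ 8.26.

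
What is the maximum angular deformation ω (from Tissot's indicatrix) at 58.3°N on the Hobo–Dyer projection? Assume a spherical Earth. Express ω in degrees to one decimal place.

The Hobo–Dyer projection is cylindrical equal-area with φ₀ = 37.5°. Cylindrical equal-area (φ₀ = 37.5°): h = cos φ / cos 37.5° along meridians, k = cos 37.5° / cos φ along parallels; h·k = 1.
At 58.3°: h = 0.6623, k = 1.510; principal scales a = 1.510, b = 0.6623.
sin(ω/2) = (a − b)/(a + b) = 0.8475/2.172 = 0.3901, so ω = 2 arcsin(0.3901) ≈ 45.9°.

45.9°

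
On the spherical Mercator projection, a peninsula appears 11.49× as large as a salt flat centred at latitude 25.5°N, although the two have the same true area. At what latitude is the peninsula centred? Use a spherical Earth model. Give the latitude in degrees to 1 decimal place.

74.6°

On Mercator, (apparent₁)/(apparent₂) = sec²φ₁ / sec²φ₂ when true areas are equal.
cos²φ₂ / cos²φ₁ = 11.49  ⇒  cos φ₁ = cos 25.5° / √11.49 = 0.9026/3.390 = 0.2663.
φ₁ = arccos(0.2663) ≈ 74.6°.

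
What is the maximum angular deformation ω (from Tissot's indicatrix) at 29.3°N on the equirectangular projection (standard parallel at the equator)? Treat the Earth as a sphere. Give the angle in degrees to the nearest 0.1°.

For the equirectangular projection with φ₀ = 0 (plate carrée), h = 1 along meridians and k = sec φ along parallels.
At 29.3°: h = 1.000, k = 1.147; principal scales a = 1.147, b = 1.000.
sin(ω/2) = (a − b)/(a + b) = 0.1467/2.147 = 0.06834, so ω = 2 arcsin(0.06834) ≈ 7.8°.

7.8°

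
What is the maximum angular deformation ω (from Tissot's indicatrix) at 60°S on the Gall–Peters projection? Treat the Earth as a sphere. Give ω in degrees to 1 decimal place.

Gall–Peters is a cylindrical equal-area projection with standard parallels at ±45°. For cylindrical equal-area with standard parallel φ₀, h = cos φ / cos φ₀ and k = cos φ₀ / cos φ, so h·k = 1.
At 60°: h = 0.7071, k = 1.414; principal scales a = 1.414, b = 0.7071.
sin(ω/2) = (a − b)/(a + b) = 0.7071/2.121 = 0.3333, so ω = 2 arcsin(0.3333) ≈ 38.9°.

38.9°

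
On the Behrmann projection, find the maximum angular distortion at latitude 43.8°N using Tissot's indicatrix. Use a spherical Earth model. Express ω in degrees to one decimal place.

20.8°

Behrmann is a cylindrical equal-area projection with standard parallels at ±30°. Cylindrical equal-area (φ₀ = 30°): h = cos φ / cos 30° along meridians, k = cos 30° / cos φ along parallels; h·k = 1.
At 43.8°: h = 0.8334, k = 1.200; principal scales a = 1.200, b = 0.8334.
sin(ω/2) = (a − b)/(a + b) = 0.3665/2.033 = 0.1802, so ω = 2 arcsin(0.1802) ≈ 20.8°.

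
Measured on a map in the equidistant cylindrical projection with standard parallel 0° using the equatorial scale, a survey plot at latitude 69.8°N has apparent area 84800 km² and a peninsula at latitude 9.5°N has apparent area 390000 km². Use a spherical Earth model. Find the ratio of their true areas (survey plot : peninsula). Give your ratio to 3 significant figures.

0.0761

Plate carrée has h = 1 and k = sec φ, giving areal scale sec φ; true area = (apparent area) · cos φ.
True area of survey plot: 84800 × cos(69.8°) = 84800 × 0.3453 = 29280 km².
True area of peninsula: 390000 × cos(9.5°) = 390000 × 0.9863 = 384700 km².
Ratio = 29280 / 384700 ≈ 0.0761.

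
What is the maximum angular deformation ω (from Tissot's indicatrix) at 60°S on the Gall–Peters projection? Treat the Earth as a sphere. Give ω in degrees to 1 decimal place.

38.9°

The Gall–Peters projection is cylindrical equal-area with φ₀ = 45°. A cylindrical equal-area projection with standard parallel φ₀ has meridian scale h = cos φ / cos φ₀ and parallel scale k = cos φ₀ / cos φ (so areas are preserved, h·k = 1).
At 60°: h = 0.7071, k = 1.414; principal scales a = 1.414, b = 0.7071.
sin(ω/2) = (a − b)/(a + b) = 0.7071/2.121 = 0.3333, so ω = 2 arcsin(0.3333) ≈ 38.9°.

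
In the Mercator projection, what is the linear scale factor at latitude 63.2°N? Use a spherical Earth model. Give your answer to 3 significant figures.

For Mercator, h = k = sec φ (a conformal cylindrical projection has a single point scale, 1/cos φ).
k = 1/cos 63.2° = 1/0.4509 = 2.218.

2.22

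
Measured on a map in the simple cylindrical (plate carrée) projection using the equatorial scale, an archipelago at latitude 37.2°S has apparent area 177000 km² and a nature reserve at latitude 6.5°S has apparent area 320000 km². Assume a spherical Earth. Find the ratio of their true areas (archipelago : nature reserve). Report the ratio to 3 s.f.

Plate carrée has h = 1 and k = sec φ, giving areal scale sec φ; true area = (apparent area) · cos φ.
True area of archipelago: 177000 × cos(37.2°) = 177000 × 0.7965 = 141000 km².
True area of nature reserve: 320000 × cos(6.5°) = 320000 × 0.9936 = 317900 km².
Ratio = 141000 / 317900 ≈ 0.443.

0.443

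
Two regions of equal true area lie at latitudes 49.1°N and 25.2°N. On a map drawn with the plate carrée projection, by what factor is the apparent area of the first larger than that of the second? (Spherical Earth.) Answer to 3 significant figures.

For the equirectangular projection with φ₀ = 0 (plate carrée), h = 1 along meridians and k = sec φ along parallels.
Areal scale at 49.1°: h·k = 1.000 × 1.527 = 1.527.
Areal scale at 25.2°: h·k = 1.000 × 1.105 = 1.105.
Ratio = 1.527/1.105 ≈ 1.38.

1.38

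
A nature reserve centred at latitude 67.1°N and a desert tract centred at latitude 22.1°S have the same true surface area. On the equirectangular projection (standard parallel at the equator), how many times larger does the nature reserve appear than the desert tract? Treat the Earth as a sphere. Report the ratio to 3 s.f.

For the equirectangular projection with φ₀ = 0 (plate carrée), h = 1 along meridians and k = sec φ along parallels.
Areal scale at 67.1°: h·k = 1.000 × 2.570 = 2.570.
Areal scale at 22.1°: h·k = 1.000 × 1.079 = 1.079.
Ratio = 2.570/1.079 ≈ 2.38.

2.38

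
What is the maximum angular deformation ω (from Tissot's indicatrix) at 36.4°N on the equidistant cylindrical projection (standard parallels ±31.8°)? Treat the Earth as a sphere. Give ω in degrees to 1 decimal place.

In the equirectangular projection with standard parallel φ₀ = 31.8° (x = Rλ cos φ₀, y = Rφ), meridians are true-scale (h = 1) and the parallel scale is k = cos φ₀ / cos φ.
At 36.4°: h = 1.000, k = 1.056; principal scales a = 1.056, b = 1.000.
sin(ω/2) = (a − b)/(a + b) = 0.05591/2.056 = 0.02719, so ω = 2 arcsin(0.02719) ≈ 3.1°.

3.1°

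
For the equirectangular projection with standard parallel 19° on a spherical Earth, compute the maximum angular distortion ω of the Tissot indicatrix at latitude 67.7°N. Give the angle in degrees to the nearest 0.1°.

With standard parallel φ₀ = 19°, the equirectangular projection gives x = Rλ cos φ₀, y = Rφ, so h = 1 and k = cos 19° / cos φ.
At 67.7°: h = 1.000, k = 2.492; principal scales a = 2.492, b = 1.000.
sin(ω/2) = (a − b)/(a + b) = 1.492/3.492 = 0.4272, so ω = 2 arcsin(0.4272) ≈ 50.6°.

50.6°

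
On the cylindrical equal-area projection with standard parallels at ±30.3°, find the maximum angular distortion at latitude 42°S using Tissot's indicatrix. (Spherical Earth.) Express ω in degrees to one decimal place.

17.1°

A cylindrical equal-area projection with standard parallel φ₀ has meridian scale h = cos φ / cos φ₀ and parallel scale k = cos φ₀ / cos φ (so areas are preserved, h·k = 1).
At 42°: h = 0.8607, k = 1.162; principal scales a = 1.162, b = 0.8607.
sin(ω/2) = (a − b)/(a + b) = 0.3011/2.023 = 0.1489, so ω = 2 arcsin(0.1489) ≈ 17.1°.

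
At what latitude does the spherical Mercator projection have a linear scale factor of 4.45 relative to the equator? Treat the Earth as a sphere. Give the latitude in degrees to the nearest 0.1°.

Mercator scale is k = sec φ = 1/cos φ.
1/cos φ = 4.45  ⇒  cos φ = 0.2247  ⇒  φ = arccos(0.2247) ≈ 77.0°.

77.0°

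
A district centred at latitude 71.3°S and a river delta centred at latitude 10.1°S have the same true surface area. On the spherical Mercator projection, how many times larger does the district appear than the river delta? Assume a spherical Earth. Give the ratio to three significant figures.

On Mercator, area is exaggerated by sec²φ = 1/cos²φ.
At 71.3°: sec²(71.3°) = 1/0.3206² = 9.728.
At 10.1°: sec²(10.1°) = 1/0.9845² = 1.032.
Ratio = 9.728/1.032 = cos²(10.1°)/cos²(71.3°) ≈ 9.43.

9.43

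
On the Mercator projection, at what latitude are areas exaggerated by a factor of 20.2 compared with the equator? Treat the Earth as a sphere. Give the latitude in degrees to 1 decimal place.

Mercator areal scale is sec²φ.
sec²φ = 20.2  ⇒  cos²φ = 0.04950  ⇒  cos φ = 0.2225.
φ = arccos(0.2225) ≈ 77.1°.

77.1°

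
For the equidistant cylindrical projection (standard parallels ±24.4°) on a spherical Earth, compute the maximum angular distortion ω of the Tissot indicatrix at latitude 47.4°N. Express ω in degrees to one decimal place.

16.9°

With standard parallel φ₀ = 24.4°, the equirectangular projection gives x = Rλ cos φ₀, y = Rφ, so h = 1 and k = cos 24.4° / cos φ.
At 47.4°: h = 1.000, k = 1.345; principal scales a = 1.345, b = 1.000.
sin(ω/2) = (a − b)/(a + b) = 0.3454/2.345 = 0.1473, so ω = 2 arcsin(0.1473) ≈ 16.9°.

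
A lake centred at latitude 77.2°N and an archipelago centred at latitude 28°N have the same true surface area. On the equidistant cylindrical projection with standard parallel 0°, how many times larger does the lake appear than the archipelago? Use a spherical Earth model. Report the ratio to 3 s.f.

Plate carrée maps x = Rλ, y = Rφ. The meridian scale is h = 1 and the parallel scale is k = 1/cos φ = sec φ.
Areal scale at 77.2°: h·k = 1.000 × 4.514 = 4.514.
Areal scale at 28°: h·k = 1.000 × 1.133 = 1.133.
Ratio = 4.514/1.133 ≈ 3.99.

3.99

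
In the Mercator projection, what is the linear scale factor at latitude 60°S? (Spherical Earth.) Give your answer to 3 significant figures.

2.00

Mercator is conformal, so the point scale is isotropic: h = k = sec φ = 1/cos φ.
k = 1/cos 60° = 1/0.5000 = 2.000.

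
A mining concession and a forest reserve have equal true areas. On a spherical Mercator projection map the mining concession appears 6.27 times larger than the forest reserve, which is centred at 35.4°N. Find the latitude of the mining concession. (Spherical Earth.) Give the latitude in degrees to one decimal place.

71.0°

On Mercator, (apparent₁)/(apparent₂) = sec²φ₁ / sec²φ₂ when true areas are equal.
cos²φ₂ / cos²φ₁ = 6.27  ⇒  cos φ₁ = cos 35.4° / √6.27 = 0.8151/2.504 = 0.3255.
φ₁ = arccos(0.3255) ≈ 71.0°.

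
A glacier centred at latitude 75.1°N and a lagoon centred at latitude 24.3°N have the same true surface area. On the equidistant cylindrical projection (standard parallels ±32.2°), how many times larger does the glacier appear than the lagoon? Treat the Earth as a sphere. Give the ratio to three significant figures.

With standard parallel φ₀ = 32.2°, the equirectangular projection gives x = Rλ cos φ₀, y = Rφ, so h = 1 and k = cos 32.2° / cos φ.
Areal scale at 75.1°: h·k = 1.000 × 3.291 = 3.291.
Areal scale at 24.3°: h·k = 1.000 × 0.9285 = 0.9285.
Ratio = 3.291/0.9285 ≈ 3.54.

3.54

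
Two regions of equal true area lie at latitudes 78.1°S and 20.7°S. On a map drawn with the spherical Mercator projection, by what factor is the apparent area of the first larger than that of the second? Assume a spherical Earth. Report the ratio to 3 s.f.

Mercator is conformal with k = sec φ, so areal scale = k² = sec²φ.
At 78.1°: sec²(78.1°) = 1/0.2062² = 23.52.
At 20.7°: sec²(20.7°) = 1/0.9354² = 1.143.
Ratio = 23.52/1.143 = cos²(20.7°)/cos²(78.1°) ≈ 20.6.

20.6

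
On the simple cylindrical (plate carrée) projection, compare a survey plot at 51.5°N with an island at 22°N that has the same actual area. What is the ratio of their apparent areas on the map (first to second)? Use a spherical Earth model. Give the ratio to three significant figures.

In the plate carrée (x = Rλ, y = Rφ), meridians are true-scale (h = 1) and parallels are stretched by k = sec φ.
Areal scale at 51.5°: h·k = 1.000 × 1.606 = 1.606.
Areal scale at 22°: h·k = 1.000 × 1.079 = 1.079.
Ratio = 1.606/1.079 ≈ 1.49.

1.49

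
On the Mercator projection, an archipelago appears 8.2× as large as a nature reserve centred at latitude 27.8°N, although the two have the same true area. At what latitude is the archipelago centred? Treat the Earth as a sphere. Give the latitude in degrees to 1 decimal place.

Mercator areal scale is sec²φ, so apparent-area ratio = sec²φ₁ / sec²φ₂ = cos²φ₂ / cos²φ₁.
cos²φ₂ / cos²φ₁ = 8.2  ⇒  cos φ₁ = cos 27.8° / √8.2 = 0.8846/2.864 = 0.3089.
φ₁ = arccos(0.3089) ≈ 72.0°.

72.0°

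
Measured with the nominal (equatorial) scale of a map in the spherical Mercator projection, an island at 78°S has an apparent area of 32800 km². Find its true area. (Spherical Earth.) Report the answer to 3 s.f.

1420 km²

Mercator is conformal, so the point scale is isotropic: h = k = sec φ = 1/cos φ.
Areal scale = k² = sec²φ = 1/cos²(78°) = 1/0.2079² = 23.13.
True area = apparent / (areal scale) = 32800 / 23.13 ≈ 1420 km².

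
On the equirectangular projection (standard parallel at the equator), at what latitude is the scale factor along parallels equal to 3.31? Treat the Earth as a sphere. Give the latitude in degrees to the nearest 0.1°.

72.4°

Plate carrée: h = 1, k = sec φ along parallels.
sec φ = 3.31  ⇒  cos φ = 0.3021  ⇒  φ ≈ 72.4°.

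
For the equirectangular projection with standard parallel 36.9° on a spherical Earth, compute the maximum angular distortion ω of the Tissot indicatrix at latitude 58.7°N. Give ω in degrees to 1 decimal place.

24.5°

With standard parallel φ₀ = 36.9°, the equirectangular projection gives x = Rλ cos φ₀, y = Rφ, so h = 1 and k = cos 36.9° / cos φ.
At 58.7°: h = 1.000, k = 1.539; principal scales a = 1.539, b = 1.000.
sin(ω/2) = (a − b)/(a + b) = 0.5393/2.539 = 0.2124, so ω = 2 arcsin(0.2124) ≈ 24.5°.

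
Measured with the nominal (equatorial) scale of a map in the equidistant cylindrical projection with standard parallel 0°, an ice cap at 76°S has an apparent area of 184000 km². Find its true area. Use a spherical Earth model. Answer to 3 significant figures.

For the equirectangular projection with φ₀ = 0 (plate carrée), h = 1 along meridians and k = sec φ along parallels.
Areal scale = h·k = 1 × sec φ; at 76°, h = 1.000, k = 4.134, so h·k = 4.134.
True area = apparent / (areal scale) = 184000 / 4.134 ≈ 44500 km².

44500 km²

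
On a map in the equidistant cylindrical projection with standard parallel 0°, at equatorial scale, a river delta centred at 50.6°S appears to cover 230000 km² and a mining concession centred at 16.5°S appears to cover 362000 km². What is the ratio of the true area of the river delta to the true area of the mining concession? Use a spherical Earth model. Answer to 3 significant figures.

On the plate carrée, areal scale = h·k = 1 × sec φ, so true area = apparent × cos φ.
True area of river delta: 230000 × cos(50.6°) = 230000 × 0.6347 = 146000 km².
True area of mining concession: 362000 × cos(16.5°) = 362000 × 0.9588 = 347100 km².
Ratio = 146000 / 347100 ≈ 0.421.

0.421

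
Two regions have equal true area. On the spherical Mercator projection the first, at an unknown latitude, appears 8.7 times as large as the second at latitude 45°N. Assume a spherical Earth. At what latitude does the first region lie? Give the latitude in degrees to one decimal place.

76.1°

On Mercator, (apparent₁)/(apparent₂) = sec²φ₁ / sec²φ₂ when true areas are equal.
cos²φ₂ / cos²φ₁ = 8.7  ⇒  cos φ₁ = cos 45° / √8.7 = 0.7071/2.950 = 0.2397.
φ₁ = arccos(0.2397) ≈ 76.1°.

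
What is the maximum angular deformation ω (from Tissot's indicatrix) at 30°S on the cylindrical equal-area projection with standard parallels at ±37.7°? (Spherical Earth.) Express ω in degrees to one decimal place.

A cylindrical equal-area projection with standard parallel φ₀ has meridian scale h = cos φ / cos φ₀ and parallel scale k = cos φ₀ / cos φ (so areas are preserved, h·k = 1).
At 30°: h = 1.095, k = 0.9136; principal scales a = 1.095, b = 0.9136.
sin(ω/2) = (a − b)/(a + b) = 0.1809/2.008 = 0.09009, so ω = 2 arcsin(0.09009) ≈ 10.3°.

10.3°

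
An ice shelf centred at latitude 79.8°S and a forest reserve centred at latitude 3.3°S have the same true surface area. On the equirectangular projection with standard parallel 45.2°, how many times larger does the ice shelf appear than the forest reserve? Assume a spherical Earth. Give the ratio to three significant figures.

In the equirectangular projection with standard parallel φ₀ = 45.2° (x = Rλ cos φ₀, y = Rφ), meridians are true-scale (h = 1) and the parallel scale is k = cos φ₀ / cos φ.
Areal scale at 79.8°: h·k = 1.000 × 3.979 = 3.979.
Areal scale at 3.3°: h·k = 1.000 × 0.7058 = 0.7058.
Ratio = 3.979/0.7058 ≈ 5.64.

5.64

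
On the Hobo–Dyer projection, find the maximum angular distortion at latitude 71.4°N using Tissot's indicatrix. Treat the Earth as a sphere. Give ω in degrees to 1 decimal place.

Hobo–Dyer is a cylindrical equal-area projection with standard parallels at ±37.5°. For cylindrical equal-area with standard parallel φ₀, h = cos φ / cos φ₀ and k = cos φ₀ / cos φ, so h·k = 1.
At 71.4°: h = 0.4020, k = 2.487; principal scales a = 2.487, b = 0.4020.
sin(ω/2) = (a − b)/(a + b) = 2.085/2.889 = 0.7217, so ω = 2 arcsin(0.7217) ≈ 92.4°.

92.4°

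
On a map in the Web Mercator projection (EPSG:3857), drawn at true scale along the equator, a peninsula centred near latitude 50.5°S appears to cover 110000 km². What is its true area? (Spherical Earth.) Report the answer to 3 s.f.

44500 km²

The Mercator projection is conformal; its linear scale factor is the same in every direction and equals sec φ = 1/cos φ.
Areal scale = k² = sec²φ = 1/cos²(50.5°) = 1/0.6361² = 2.472.
True area = apparent / (areal scale) = 110000 / 2.472 ≈ 44500 km².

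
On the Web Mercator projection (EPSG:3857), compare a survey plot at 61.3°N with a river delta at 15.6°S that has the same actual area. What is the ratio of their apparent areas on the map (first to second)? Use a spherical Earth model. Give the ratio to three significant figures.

On Mercator, area is exaggerated by sec²φ = 1/cos²φ.
At 61.3°: sec²(61.3°) = 1/0.4802² = 4.336.
At 15.6°: sec²(15.6°) = 1/0.9632² = 1.078.
Ratio = 4.336/1.078 = cos²(15.6°)/cos²(61.3°) ≈ 4.02.

4.02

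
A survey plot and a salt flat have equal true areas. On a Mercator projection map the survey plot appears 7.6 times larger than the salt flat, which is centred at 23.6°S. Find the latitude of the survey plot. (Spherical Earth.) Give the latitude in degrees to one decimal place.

On Mercator, (apparent₁)/(apparent₂) = sec²φ₁ / sec²φ₂ when true areas are equal.
cos²φ₂ / cos²φ₁ = 7.6  ⇒  cos φ₁ = cos 23.6° / √7.6 = 0.9164/2.757 = 0.3324.
φ₁ = arccos(0.3324) ≈ 70.6°.

70.6°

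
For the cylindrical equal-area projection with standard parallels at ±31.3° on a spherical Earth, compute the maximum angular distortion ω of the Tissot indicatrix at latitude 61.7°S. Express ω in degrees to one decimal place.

63.9°

For cylindrical equal-area with standard parallel φ₀, h = cos φ / cos φ₀ and k = cos φ₀ / cos φ, so h·k = 1.
At 61.7°: h = 0.5548, k = 1.802; principal scales a = 1.802, b = 0.5548.
sin(ω/2) = (a − b)/(a + b) = 1.247/2.357 = 0.5292, so ω = 2 arcsin(0.5292) ≈ 63.9°.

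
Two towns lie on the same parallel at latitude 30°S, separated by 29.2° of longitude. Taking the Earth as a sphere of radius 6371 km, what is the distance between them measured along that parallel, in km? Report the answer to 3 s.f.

2810 km

Arc length along a parallel = R cos φ · Δλ (with Δλ in radians).
= 6371 × cos 30° × (29.2° × π/180) = 6371 × 0.8660 × 0.5096 ≈ 2810 km.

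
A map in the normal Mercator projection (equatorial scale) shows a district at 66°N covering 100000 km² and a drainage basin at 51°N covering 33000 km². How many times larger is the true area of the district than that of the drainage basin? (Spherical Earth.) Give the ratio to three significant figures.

1.27

Since Mercator area scale is 1/cos²φ, the true area equals the apparent area multiplied by cos²φ.
True area of district: 100000 × cos²(66°) = 100000 × 0.1654 = 16540 km².
True area of drainage basin: 33000 × cos²(51°) = 33000 × 0.3960 = 13070 km².
Ratio = 16540 / 13070 ≈ 1.27.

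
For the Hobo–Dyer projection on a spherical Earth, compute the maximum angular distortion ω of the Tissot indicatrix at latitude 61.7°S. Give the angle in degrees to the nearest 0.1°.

The Hobo–Dyer projection is cylindrical equal-area with φ₀ = 37.5°. For cylindrical equal-area with standard parallel φ₀, h = cos φ / cos φ₀ and k = cos φ₀ / cos φ, so h·k = 1.
At 61.7°: h = 0.5976, k = 1.673; principal scales a = 1.673, b = 0.5976.
sin(ω/2) = (a − b)/(a + b) = 1.076/2.271 = 0.4737, so ω = 2 arcsin(0.4737) ≈ 56.6°.

56.6°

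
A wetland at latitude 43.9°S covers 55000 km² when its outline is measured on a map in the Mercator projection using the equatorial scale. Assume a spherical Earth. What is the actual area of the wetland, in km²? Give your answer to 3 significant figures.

Mercator is conformal, so the point scale is isotropic: h = k = sec φ = 1/cos φ.
Areal scale = k² = sec²φ = 1/cos²(43.9°) = 1/0.7206² = 1.926.
True area = apparent / (areal scale) = 55000 / 1.926 ≈ 28600 km².

28600 km²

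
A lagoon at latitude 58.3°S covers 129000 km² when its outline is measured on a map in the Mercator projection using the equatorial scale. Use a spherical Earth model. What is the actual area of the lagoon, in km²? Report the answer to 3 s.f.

Mercator is conformal, so the point scale is isotropic: h = k = sec φ = 1/cos φ.
Areal scale = k² = sec²φ = 1/cos²(58.3°) = 1/0.5255² = 3.622.
True area = apparent / (areal scale) = 129000 / 3.622 ≈ 35600 km².

35600 km²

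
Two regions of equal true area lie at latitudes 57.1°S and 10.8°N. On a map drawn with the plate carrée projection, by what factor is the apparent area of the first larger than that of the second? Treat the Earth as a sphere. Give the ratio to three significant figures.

In the plate carrée (x = Rλ, y = Rφ), meridians are true-scale (h = 1) and parallels are stretched by k = sec φ.
Areal scale at 57.1°: h·k = 1.000 × 1.841 = 1.841.
Areal scale at 10.8°: h·k = 1.000 × 1.018 = 1.018.
Ratio = 1.841/1.018 ≈ 1.81.

1.81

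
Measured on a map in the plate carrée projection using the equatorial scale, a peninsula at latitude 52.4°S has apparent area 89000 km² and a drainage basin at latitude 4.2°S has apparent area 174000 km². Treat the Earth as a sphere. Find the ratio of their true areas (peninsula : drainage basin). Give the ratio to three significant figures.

Plate carrée has h = 1 and k = sec φ, giving areal scale sec φ; true area = (apparent area) · cos φ.
True area of peninsula: 89000 × cos(52.4°) = 89000 × 0.6101 = 54300 km².
True area of drainage basin: 174000 × cos(4.2°) = 174000 × 0.9973 = 173500 km².
Ratio = 54300 / 173500 ≈ 0.313.

0.313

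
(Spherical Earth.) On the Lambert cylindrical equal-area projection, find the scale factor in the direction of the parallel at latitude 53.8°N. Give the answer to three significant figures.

The Lambert cylindrical equal-area projection is the cylindrical equal-area projection with its standard parallel at the equator (φ₀ = 0). For cylindrical equal-area with standard parallel φ₀, h = cos φ / cos φ₀ and k = cos φ₀ / cos φ, so h·k = 1.
k = cos 0° / cos 53.8° = 1.000/0.5906 = 1.693.

1.69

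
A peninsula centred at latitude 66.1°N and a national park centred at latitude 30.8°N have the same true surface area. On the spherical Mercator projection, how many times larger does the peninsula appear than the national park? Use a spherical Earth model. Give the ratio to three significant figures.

4.50

Mercator areal scale is sec²φ.
At 66.1°: sec²(66.1°) = 1/0.4051² = 6.092.
At 30.8°: sec²(30.8°) = 1/0.8590² = 1.355.
Ratio = 6.092/1.355 = cos²(30.8°)/cos²(66.1°) ≈ 4.50.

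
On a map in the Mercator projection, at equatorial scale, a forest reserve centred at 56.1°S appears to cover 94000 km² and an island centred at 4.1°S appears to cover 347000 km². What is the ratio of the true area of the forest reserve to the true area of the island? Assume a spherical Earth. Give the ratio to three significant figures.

On Mercator the areal scale is sec²φ, so true area = apparent × cos²φ.
True area of forest reserve: 94000 × cos²(56.1°) = 94000 × 0.3111 = 29240 km².
True area of island: 347000 × cos²(4.1°) = 347000 × 0.9949 = 345200 km².
Ratio = 29240 / 345200 ≈ 0.0847.

0.0847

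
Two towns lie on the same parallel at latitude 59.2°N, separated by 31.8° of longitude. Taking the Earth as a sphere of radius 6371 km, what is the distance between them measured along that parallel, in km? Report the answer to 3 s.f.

Arc length along a parallel = R cos φ · Δλ (with Δλ in radians).
= 6371 × cos 59.2° × (31.8° × π/180) = 6371 × 0.5120 × 0.5550 ≈ 1810 km.

1810 km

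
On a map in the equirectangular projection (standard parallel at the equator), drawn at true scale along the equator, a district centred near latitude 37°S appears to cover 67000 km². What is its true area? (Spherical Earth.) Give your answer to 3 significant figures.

53500 km²

For the equirectangular projection with φ₀ = 0 (plate carrée), h = 1 along meridians and k = sec φ along parallels.
Areal scale = h·k = 1 × sec φ; at 37°, h = 1.000, k = 1.252, so h·k = 1.252.
True area = apparent / (areal scale) = 67000 / 1.252 ≈ 53500 km².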